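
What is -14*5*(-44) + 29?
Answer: 3109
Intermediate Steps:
-14*5*(-44) + 29 = -70*(-44) + 29 = 3080 + 29 = 3109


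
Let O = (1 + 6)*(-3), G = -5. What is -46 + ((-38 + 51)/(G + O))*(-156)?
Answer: 32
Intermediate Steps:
O = -21 (O = 7*(-3) = -21)
-46 + ((-38 + 51)/(G + O))*(-156) = -46 + ((-38 + 51)/(-5 - 21))*(-156) = -46 + (13/(-26))*(-156) = -46 + (13*(-1/26))*(-156) = -46 - 1/2*(-156) = -46 + 78 = 32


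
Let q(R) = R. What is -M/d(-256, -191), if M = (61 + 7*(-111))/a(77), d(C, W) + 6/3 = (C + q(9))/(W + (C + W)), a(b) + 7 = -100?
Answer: 456808/110103 ≈ 4.1489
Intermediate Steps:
a(b) = -107 (a(b) = -7 - 100 = -107)
d(C, W) = -2 + (9 + C)/(C + 2*W) (d(C, W) = -2 + (C + 9)/(W + (C + W)) = -2 + (9 + C)/(C + 2*W))
M = 716/107 (M = (61 + 7*(-111))/(-107) = (61 - 777)*(-1/107) = -716*(-1/107) = 716/107 ≈ 6.6916)
-M/d(-256, -191) = -716/(107*((9 - 1*(-256) - 4*(-191))/(-256 + 2*(-191)))) = -716/(107*((9 + 256 + 764)/(-256 - 382))) = -716/(107*(1029/(-638))) = -716/(107*((-1/638*1029))) = -716/(107*(-1029/638)) = -716*(-638)/(107*1029) = -1*(-456808/110103) = 456808/110103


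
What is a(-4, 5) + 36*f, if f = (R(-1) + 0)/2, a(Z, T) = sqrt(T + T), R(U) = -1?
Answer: -18 + sqrt(10) ≈ -14.838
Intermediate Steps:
a(Z, T) = sqrt(2)*sqrt(T) (a(Z, T) = sqrt(2*T) = sqrt(2)*sqrt(T))
f = -1/2 (f = (-1 + 0)/2 = (1/2)*(-1) = -1/2 ≈ -0.50000)
a(-4, 5) + 36*f = sqrt(2)*sqrt(5) + 36*(-1/2) = sqrt(10) - 18 = -18 + sqrt(10)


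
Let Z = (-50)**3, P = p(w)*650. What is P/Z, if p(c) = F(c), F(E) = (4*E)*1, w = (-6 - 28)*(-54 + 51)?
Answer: -1326/625 ≈ -2.1216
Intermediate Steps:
w = 102 (w = -34*(-3) = 102)
F(E) = 4*E
p(c) = 4*c
P = 265200 (P = (4*102)*650 = 408*650 = 265200)
Z = -125000
P/Z = 265200/(-125000) = 265200*(-1/125000) = -1326/625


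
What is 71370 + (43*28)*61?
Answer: 144814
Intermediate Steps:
71370 + (43*28)*61 = 71370 + 1204*61 = 71370 + 73444 = 144814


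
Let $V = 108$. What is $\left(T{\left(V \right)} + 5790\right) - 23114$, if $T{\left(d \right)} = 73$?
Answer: $-17251$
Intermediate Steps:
$\left(T{\left(V \right)} + 5790\right) - 23114 = \left(73 + 5790\right) - 23114 = 5863 - 23114 = -17251$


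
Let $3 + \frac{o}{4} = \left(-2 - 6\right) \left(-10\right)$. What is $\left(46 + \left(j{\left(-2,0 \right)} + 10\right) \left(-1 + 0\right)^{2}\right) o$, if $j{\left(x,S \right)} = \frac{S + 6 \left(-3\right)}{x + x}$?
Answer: $18634$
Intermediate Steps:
$j{\left(x,S \right)} = \frac{-18 + S}{2 x}$ ($j{\left(x,S \right)} = \frac{S - 18}{2 x} = \left(-18 + S\right) \frac{1}{2 x} = \frac{-18 + S}{2 x}$)
$o = 308$ ($o = -12 + 4 \left(-2 - 6\right) \left(-10\right) = -12 + 4 \left(\left(-8\right) \left(-10\right)\right) = -12 + 4 \cdot 80 = -12 + 320 = 308$)
$\left(46 + \left(j{\left(-2,0 \right)} + 10\right) \left(-1 + 0\right)^{2}\right) o = \left(46 + \left(\frac{-18 + 0}{2 \left(-2\right)} + 10\right) \left(-1 + 0\right)^{2}\right) 308 = \left(46 + \left(\frac{1}{2} \left(- \frac{1}{2}\right) \left(-18\right) + 10\right) \left(-1\right)^{2}\right) 308 = \left(46 + \left(\frac{9}{2} + 10\right) 1\right) 308 = \left(46 + \frac{29}{2} \cdot 1\right) 308 = \left(46 + \frac{29}{2}\right) 308 = \frac{121}{2} \cdot 308 = 18634$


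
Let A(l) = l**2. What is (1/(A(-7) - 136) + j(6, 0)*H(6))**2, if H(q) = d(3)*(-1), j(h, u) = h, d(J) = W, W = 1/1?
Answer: 273529/7569 ≈ 36.138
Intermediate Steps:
W = 1 (W = 1*1 = 1)
d(J) = 1
H(q) = -1 (H(q) = 1*(-1) = -1)
(1/(A(-7) - 136) + j(6, 0)*H(6))**2 = (1/((-7)**2 - 136) + 6*(-1))**2 = (1/(49 - 136) - 6)**2 = (1/(-87) - 6)**2 = (-1/87 - 6)**2 = (-523/87)**2 = 273529/7569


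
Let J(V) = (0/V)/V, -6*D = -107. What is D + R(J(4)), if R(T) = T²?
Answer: 107/6 ≈ 17.833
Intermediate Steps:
D = 107/6 (D = -⅙*(-107) = 107/6 ≈ 17.833)
J(V) = 0 (J(V) = 0/V = 0)
D + R(J(4)) = 107/6 + 0² = 107/6 + 0 = 107/6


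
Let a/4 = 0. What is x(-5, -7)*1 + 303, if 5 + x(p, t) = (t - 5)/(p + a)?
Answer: 1502/5 ≈ 300.40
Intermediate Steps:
a = 0 (a = 4*0 = 0)
x(p, t) = -5 + (-5 + t)/p (x(p, t) = -5 + (t - 5)/(p + 0) = -5 + (-5 + t)/p)
x(-5, -7)*1 + 303 = ((-5 - 7 - 5*(-5))/(-5))*1 + 303 = -(-5 - 7 + 25)/5*1 + 303 = -⅕*13*1 + 303 = -13/5*1 + 303 = -13/5 + 303 = 1502/5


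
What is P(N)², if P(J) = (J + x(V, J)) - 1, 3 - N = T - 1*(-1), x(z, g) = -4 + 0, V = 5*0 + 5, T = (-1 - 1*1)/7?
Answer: 361/49 ≈ 7.3673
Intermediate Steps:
T = -2/7 (T = (-1 - 1)*(⅐) = -2*⅐ = -2/7 ≈ -0.28571)
V = 5 (V = 0 + 5 = 5)
x(z, g) = -4
N = 16/7 (N = 3 - (-2/7 - 1*(-1)) = 3 - (-2/7 + 1) = 3 - 1*5/7 = 3 - 5/7 = 16/7 ≈ 2.2857)
P(J) = -5 + J (P(J) = (J - 4) - 1 = (-4 + J) - 1 = -5 + J)
P(N)² = (-5 + 16/7)² = (-19/7)² = 361/49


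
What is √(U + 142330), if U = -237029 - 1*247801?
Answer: 50*I*√137 ≈ 585.24*I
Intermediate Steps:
U = -484830 (U = -237029 - 247801 = -484830)
√(U + 142330) = √(-484830 + 142330) = √(-342500) = 50*I*√137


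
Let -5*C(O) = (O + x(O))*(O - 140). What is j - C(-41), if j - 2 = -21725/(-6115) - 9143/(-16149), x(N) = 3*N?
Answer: 586869987008/98751135 ≈ 5942.9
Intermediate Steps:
j = 120849748/19750227 (j = 2 + (-21725/(-6115) - 9143/(-16149)) = 2 + (-21725*(-1/6115) - 9143*(-1/16149)) = 2 + (4345/1223 + 9143/16149) = 2 + 81349294/19750227 = 120849748/19750227 ≈ 6.1189)
C(O) = -4*O*(-140 + O)/5 (C(O) = -(O + 3*O)*(O - 140)/5 = -4*O*(-140 + O)/5)
j - C(-41) = 120849748/19750227 - 4*(-41)*(140 - 1*(-41))/5 = 120849748/19750227 - 4*(-41)*(140 + 41)/5 = 120849748/19750227 - 4*(-41)*181/5 = 120849748/19750227 - 1*(-29684/5) = 120849748/19750227 + 29684/5 = 586869987008/98751135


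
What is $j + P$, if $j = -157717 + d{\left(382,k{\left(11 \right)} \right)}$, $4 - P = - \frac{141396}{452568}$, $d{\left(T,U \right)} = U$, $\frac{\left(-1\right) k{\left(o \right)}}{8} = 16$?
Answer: $- \frac{5952803691}{37714} \approx -1.5784 \cdot 10^{5}$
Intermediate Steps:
$k{\left(o \right)} = -128$ ($k{\left(o \right)} = \left(-8\right) 16 = -128$)
$P = \frac{162639}{37714}$ ($P = 4 - - \frac{141396}{452568} = 4 - \left(-141396\right) \frac{1}{452568} = 4 - - \frac{11783}{37714} = 4 + \frac{11783}{37714} = \frac{162639}{37714} \approx 4.3124$)
$j = -157845$ ($j = -157717 - 128 = -157845$)
$j + P = -157845 + \frac{162639}{37714} = - \frac{5952803691}{37714}$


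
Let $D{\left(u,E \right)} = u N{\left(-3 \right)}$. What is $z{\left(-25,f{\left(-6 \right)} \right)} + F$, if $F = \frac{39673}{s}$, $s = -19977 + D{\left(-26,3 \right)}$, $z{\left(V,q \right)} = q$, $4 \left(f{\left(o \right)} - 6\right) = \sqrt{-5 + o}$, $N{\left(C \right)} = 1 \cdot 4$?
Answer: $\frac{80813}{20081} + \frac{i \sqrt{11}}{4} \approx 4.0244 + 0.82916 i$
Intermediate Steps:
$N{\left(C \right)} = 4$
$f{\left(o \right)} = 6 + \frac{\sqrt{-5 + o}}{4}$
$D{\left(u,E \right)} = 4 u$ ($D{\left(u,E \right)} = u 4 = 4 u$)
$s = -20081$ ($s = -19977 + 4 \left(-26\right) = -19977 - 104 = -20081$)
$F = - \frac{39673}{20081}$ ($F = \frac{39673}{-20081} = 39673 \left(- \frac{1}{20081}\right) = - \frac{39673}{20081} \approx -1.9756$)
$z{\left(-25,f{\left(-6 \right)} \right)} + F = \left(6 + \frac{\sqrt{-5 - 6}}{4}\right) - \frac{39673}{20081} = \left(6 + \frac{\sqrt{-11}}{4}\right) - \frac{39673}{20081} = \left(6 + \frac{i \sqrt{11}}{4}\right) - \frac{39673}{20081} = \frac{80813}{20081} + \frac{i \sqrt{11}}{4}$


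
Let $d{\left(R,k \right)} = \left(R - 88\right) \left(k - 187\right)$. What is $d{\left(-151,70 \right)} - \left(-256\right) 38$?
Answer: $37691$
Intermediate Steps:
$d{\left(R,k \right)} = \left(-187 + k\right) \left(-88 + R\right)$ ($d{\left(R,k \right)} = \left(-88 + R\right) \left(-187 + k\right) = \left(-187 + k\right) \left(-88 + R\right)$)
$d{\left(-151,70 \right)} - \left(-256\right) 38 = \left(16456 - -28237 - 6160 - 10570\right) - \left(-256\right) 38 = \left(16456 + 28237 - 6160 - 10570\right) - -9728 = 27963 + 9728 = 37691$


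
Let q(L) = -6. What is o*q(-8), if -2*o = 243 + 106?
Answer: 1047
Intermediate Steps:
o = -349/2 (o = -(243 + 106)/2 = -1/2*349 = -349/2 ≈ -174.50)
o*q(-8) = -349/2*(-6) = 1047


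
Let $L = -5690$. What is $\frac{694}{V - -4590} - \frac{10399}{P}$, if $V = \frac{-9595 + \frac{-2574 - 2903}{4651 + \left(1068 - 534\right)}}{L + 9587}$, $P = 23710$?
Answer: $- \frac{105242877636317}{366301843945430} \approx -0.28731$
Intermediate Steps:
$V = - \frac{16585184}{6735315}$ ($V = \frac{-9595 + \frac{-2574 - 2903}{4651 + \left(1068 - 534\right)}}{-5690 + 9587} = \frac{-9595 - \frac{5477}{4651 + \left(1068 - 534\right)}}{3897} = \left(-9595 - \frac{5477}{4651 + 534}\right) \frac{1}{3897} = \left(-9595 - \frac{5477}{5185}\right) \frac{1}{3897} = \left(- \frac{49755552}{5185}\right) \frac{1}{3897} = - \frac{16585184}{6735315} \approx -2.4624$)
$\frac{694}{V - -4590} - \frac{10399}{P} = \frac{694}{- \frac{16585184}{6735315} - -4590} - \frac{10399}{23710} = \frac{694}{- \frac{16585184}{6735315} + 4590} - \frac{10399}{23710} = \frac{694}{\frac{30898510666}{6735315}} - \frac{10399}{23710} = 694 \cdot \frac{6735315}{30898510666} - \frac{10399}{23710} = \frac{2337154305}{15449255333} - \frac{10399}{23710} = - \frac{105242877636317}{366301843945430}$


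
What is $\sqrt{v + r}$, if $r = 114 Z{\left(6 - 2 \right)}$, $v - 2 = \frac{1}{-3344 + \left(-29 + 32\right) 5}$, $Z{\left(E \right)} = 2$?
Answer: $\frac{\sqrt{2548912101}}{3329} \approx 15.166$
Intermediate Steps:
$v = \frac{6657}{3329}$ ($v = 2 + \frac{1}{-3344 + \left(-29 + 32\right) 5} = 2 + \frac{1}{-3344 + 3 \cdot 5} = 2 + \frac{1}{-3344 + 15} = 2 + \frac{1}{-3329} = 2 - \frac{1}{3329} = \frac{6657}{3329} \approx 1.9997$)
$r = 228$ ($r = 114 \cdot 2 = 228$)
$\sqrt{v + r} = \sqrt{\frac{6657}{3329} + 228} = \sqrt{\frac{765669}{3329}} = \frac{\sqrt{2548912101}}{3329}$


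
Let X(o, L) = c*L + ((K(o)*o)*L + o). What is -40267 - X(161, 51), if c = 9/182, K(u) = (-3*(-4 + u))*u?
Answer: 113314639707/182 ≈ 6.2261e+8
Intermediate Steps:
K(u) = u*(12 - 3*u) (K(u) = (12 - 3*u)*u = u*(12 - 3*u))
c = 9/182 (c = 9*(1/182) = 9/182 ≈ 0.049451)
X(o, L) = o + 9*L/182 + 3*L*o²*(4 - o) (X(o, L) = 9*L/182 + (((3*o*(4 - o))*o)*L + o) = 9*L/182 + ((3*o²*(4 - o))*L + o) = 9*L/182 + (3*L*o²*(4 - o) + o) = 9*L/182 + (o + 3*L*o²*(4 - o)) = o + 9*L/182 + 3*L*o²*(4 - o))
-40267 - X(161, 51) = -40267 - (161 + (9/182)*51 - 3*51*161²*(-4 + 161)) = -40267 - (161 + 459/182 - 3*51*25921*157) = -40267 - (161 + 459/182 - 622648341) = -40267 - 1*(-113321968301/182) = -40267 + 113321968301/182 = 113314639707/182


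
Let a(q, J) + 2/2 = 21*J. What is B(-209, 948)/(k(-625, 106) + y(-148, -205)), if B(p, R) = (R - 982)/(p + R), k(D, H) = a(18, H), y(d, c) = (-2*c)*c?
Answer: 34/60468675 ≈ 5.6227e-7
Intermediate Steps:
y(d, c) = -2*c²
a(q, J) = -1 + 21*J
k(D, H) = -1 + 21*H
B(p, R) = (-982 + R)/(R + p)
B(-209, 948)/(k(-625, 106) + y(-148, -205)) = ((-982 + 948)/(948 - 209))/((-1 + 21*106) - 2*(-205)²) = (-34/739)/((-1 + 2226) - 2*42025) = ((1/739)*(-34))/(2225 - 84050) = -34/739/(-81825) = -34/739*(-1/81825) = 34/60468675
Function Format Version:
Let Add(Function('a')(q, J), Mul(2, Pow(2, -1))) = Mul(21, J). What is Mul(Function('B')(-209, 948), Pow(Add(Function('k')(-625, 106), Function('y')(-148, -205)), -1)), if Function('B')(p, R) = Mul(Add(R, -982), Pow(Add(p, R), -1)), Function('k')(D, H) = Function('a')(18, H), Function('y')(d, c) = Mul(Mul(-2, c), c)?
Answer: Rational(34, 60468675) ≈ 5.6227e-7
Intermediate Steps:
Function('y')(d, c) = Mul(-2, Pow(c, 2))
Function('a')(q, J) = Add(-1, Mul(21, J))
Function('k')(D, H) = Add(-1, Mul(21, H))
Function('B')(p, R) = Mul(Pow(Add(R, p), -1), Add(-982, R)) (Function('B')(p, R) = Mul(Add(-982, R), Pow(Add(R, p), -1)) = Mul(Pow(Add(R, p), -1), Add(-982, R)))
Mul(Function('B')(-209, 948), Pow(Add(Function('k')(-625, 106), Function('y')(-148, -205)), -1)) = Mul(Mul(Pow(Add(948, -209), -1), Add(-982, 948)), Pow(Add(Add(-1, Mul(21, 106)), Mul(-2, Pow(-205, 2))), -1)) = Mul(Mul(Pow(739, -1), -34), Pow(Add(Add(-1, 2226), Mul(-2, 42025)), -1)) = Mul(Mul(Rational(1, 739), -34), Pow(Add(2225, -84050), -1)) = Mul(Rational(-34, 739), Pow(-81825, -1)) = Mul(Rational(-34, 739), Rational(-1, 81825)) = Rational(34, 60468675)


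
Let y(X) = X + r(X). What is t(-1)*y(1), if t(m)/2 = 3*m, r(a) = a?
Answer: -12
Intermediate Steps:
t(m) = 6*m (t(m) = 2*(3*m) = 6*m)
y(X) = 2*X (y(X) = X + X = 2*X)
t(-1)*y(1) = (6*(-1))*(2*1) = -6*2 = -12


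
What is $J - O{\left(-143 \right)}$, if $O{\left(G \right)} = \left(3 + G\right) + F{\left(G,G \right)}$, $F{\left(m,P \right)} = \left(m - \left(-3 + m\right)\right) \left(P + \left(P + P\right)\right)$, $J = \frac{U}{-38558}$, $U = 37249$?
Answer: $\frac{54985017}{38558} \approx 1426.0$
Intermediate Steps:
$J = - \frac{37249}{38558}$ ($J = \frac{37249}{-38558} = 37249 \left(- \frac{1}{38558}\right) = - \frac{37249}{38558} \approx -0.96605$)
$F{\left(m,P \right)} = 9 P$ ($F{\left(m,P \right)} = 3 \left(P + 2 P\right) = 3 \cdot 3 P = 9 P$)
$O{\left(G \right)} = 3 + 10 G$ ($O{\left(G \right)} = \left(3 + G\right) + 9 G = 3 + 10 G$)
$J - O{\left(-143 \right)} = - \frac{37249}{38558} - \left(3 + 10 \left(-143\right)\right) = - \frac{37249}{38558} - \left(3 - 1430\right) = - \frac{37249}{38558} - -1427 = - \frac{37249}{38558} + 1427 = \frac{54985017}{38558}$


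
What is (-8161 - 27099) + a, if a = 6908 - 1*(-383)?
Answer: -27969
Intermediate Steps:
a = 7291 (a = 6908 + 383 = 7291)
(-8161 - 27099) + a = (-8161 - 27099) + 7291 = -35260 + 7291 = -27969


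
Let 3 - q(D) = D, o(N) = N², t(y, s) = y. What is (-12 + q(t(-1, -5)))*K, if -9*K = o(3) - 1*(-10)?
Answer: 152/9 ≈ 16.889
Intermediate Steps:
q(D) = 3 - D
K = -19/9 (K = -(3² - 1*(-10))/9 = -(9 + 10)/9 = -⅑*19 = -19/9 ≈ -2.1111)
(-12 + q(t(-1, -5)))*K = (-12 + (3 - 1*(-1)))*(-19/9) = (-12 + (3 + 1))*(-19/9) = (-12 + 4)*(-19/9) = -8*(-19/9) = 152/9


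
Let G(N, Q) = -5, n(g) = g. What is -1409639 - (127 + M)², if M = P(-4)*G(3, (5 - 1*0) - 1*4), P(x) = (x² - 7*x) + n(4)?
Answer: -1422408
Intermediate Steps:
P(x) = 4 + x² - 7*x (P(x) = (x² - 7*x) + 4 = 4 + x² - 7*x)
M = -240 (M = (4 + (-4)² - 7*(-4))*(-5) = (4 + 16 + 28)*(-5) = 48*(-5) = -240)
-1409639 - (127 + M)² = -1409639 - (127 - 240)² = -1409639 - 1*(-113)² = -1409639 - 1*12769 = -1409639 - 12769 = -1422408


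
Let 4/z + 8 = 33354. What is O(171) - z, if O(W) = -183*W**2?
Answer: -89218940321/16673 ≈ -5.3511e+6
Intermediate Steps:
z = 2/16673 (z = 4/(-8 + 33354) = 4/33346 = 4*(1/33346) = 2/16673 ≈ 0.00011995)
O(171) - z = -183*171**2 - 1*2/16673 = -183*29241 - 2/16673 = -5351103 - 2/16673 = -89218940321/16673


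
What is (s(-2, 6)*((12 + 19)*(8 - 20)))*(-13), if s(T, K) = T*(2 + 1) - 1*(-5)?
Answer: -4836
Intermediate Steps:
s(T, K) = 5 + 3*T (s(T, K) = T*3 + 5 = 3*T + 5 = 5 + 3*T)
(s(-2, 6)*((12 + 19)*(8 - 20)))*(-13) = ((5 + 3*(-2))*((12 + 19)*(8 - 20)))*(-13) = ((5 - 6)*(31*(-12)))*(-13) = -1*(-372)*(-13) = 372*(-13) = -4836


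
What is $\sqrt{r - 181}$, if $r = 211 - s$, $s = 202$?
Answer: $2 i \sqrt{43} \approx 13.115 i$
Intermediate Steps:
$r = 9$ ($r = 211 - 202 = 9$)
$\sqrt{r - 181} = \sqrt{9 - 181} = \sqrt{-172} = 2 i \sqrt{43}$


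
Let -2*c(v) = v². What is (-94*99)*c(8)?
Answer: 297792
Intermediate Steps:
c(v) = -v²/2
(-94*99)*c(8) = (-94*99)*(-½*8²) = -(-4653)*64 = -9306*(-32) = 297792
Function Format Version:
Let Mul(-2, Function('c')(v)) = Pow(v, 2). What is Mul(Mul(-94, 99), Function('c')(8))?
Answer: 297792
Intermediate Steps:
Function('c')(v) = Mul(Rational(-1, 2), Pow(v, 2))
Mul(Mul(-94, 99), Function('c')(8)) = Mul(Mul(-94, 99), Mul(Rational(-1, 2), Pow(8, 2))) = Mul(-9306, Mul(Rational(-1, 2), 64)) = Mul(-9306, -32) = 297792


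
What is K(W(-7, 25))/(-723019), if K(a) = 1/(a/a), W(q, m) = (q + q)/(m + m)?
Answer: -1/723019 ≈ -1.3831e-6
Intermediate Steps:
W(q, m) = q/m (W(q, m) = (2*q)/((2*m)) = (2*q)*(1/(2*m)) = q/m)
K(a) = 1 (K(a) = 1/1 = 1)
K(W(-7, 25))/(-723019) = 1/(-723019) = 1*(-1/723019) = -1/723019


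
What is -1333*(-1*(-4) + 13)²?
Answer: -385237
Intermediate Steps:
-1333*(-1*(-4) + 13)² = -1333*(4 + 13)² = -1333*17² = -1333*289 = -385237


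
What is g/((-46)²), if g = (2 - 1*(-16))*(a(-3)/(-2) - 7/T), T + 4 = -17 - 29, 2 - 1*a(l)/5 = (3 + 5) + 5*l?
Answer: -5031/26450 ≈ -0.19021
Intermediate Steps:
a(l) = -30 - 25*l (a(l) = 10 - 5*((3 + 5) + 5*l) = 10 - 5*(8 + 5*l) = 10 + (-40 - 25*l) = -30 - 25*l)
T = -50 (T = -4 + (-17 - 29) = -4 - 46 = -50)
g = -10062/25 (g = (2 - 1*(-16))*((-30 - 25*(-3))/(-2) - 7/(-50)) = (2 + 16)*((-30 + 75)*(-½) - 7*(-1/50)) = 18*(45*(-½) + 7/50) = 18*(-45/2 + 7/50) = 18*(-559/25) = -10062/25 ≈ -402.48)
g/((-46)²) = -10062/(25*((-46)²)) = -10062/25/2116 = -10062/25*1/2116 = -5031/26450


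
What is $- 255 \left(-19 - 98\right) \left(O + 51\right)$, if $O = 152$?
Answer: $6056505$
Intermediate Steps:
$- 255 \left(-19 - 98\right) \left(O + 51\right) = - 255 \left(-19 - 98\right) \left(152 + 51\right) = - 255 \left(\left(-117\right) 203\right) = \left(-255\right) \left(-23751\right) = 6056505$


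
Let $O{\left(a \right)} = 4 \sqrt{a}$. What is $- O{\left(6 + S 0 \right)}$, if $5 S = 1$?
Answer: $- 4 \sqrt{6} \approx -9.798$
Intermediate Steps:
$S = \frac{1}{5}$ ($S = \frac{1}{5} \cdot 1 = \frac{1}{5} \approx 0.2$)
$- O{\left(6 + S 0 \right)} = - 4 \sqrt{6 + \frac{1}{5} \cdot 0} = - 4 \sqrt{6 + 0} = - 4 \sqrt{6}$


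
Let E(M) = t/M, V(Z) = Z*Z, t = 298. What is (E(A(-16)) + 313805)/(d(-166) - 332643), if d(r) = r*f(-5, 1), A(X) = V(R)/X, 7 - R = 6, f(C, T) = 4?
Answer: -309037/333307 ≈ -0.92718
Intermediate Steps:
R = 1 (R = 7 - 1*6 = 7 - 6 = 1)
V(Z) = Z²
A(X) = 1/X (A(X) = 1²/X = 1/X)
E(M) = 298/M
d(r) = 4*r (d(r) = r*4 = 4*r)
(E(A(-16)) + 313805)/(d(-166) - 332643) = (298/(1/(-16)) + 313805)/(4*(-166) - 332643) = (298/(-1/16) + 313805)/(-664 - 332643) = (298*(-16) + 313805)/(-333307) = (-4768 + 313805)*(-1/333307) = 309037*(-1/333307) = -309037/333307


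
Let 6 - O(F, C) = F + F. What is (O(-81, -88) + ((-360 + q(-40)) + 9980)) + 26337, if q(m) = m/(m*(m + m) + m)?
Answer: 2853874/79 ≈ 36125.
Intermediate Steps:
O(F, C) = 6 - 2*F (O(F, C) = 6 - (F + F) = 6 - 2*F)
q(m) = m/(m + 2*m**2) (q(m) = m/(m*(2*m) + m) = m/(2*m**2 + m) = m/(m + 2*m**2))
(O(-81, -88) + ((-360 + q(-40)) + 9980)) + 26337 = ((6 - 2*(-81)) + ((-360 + 1/(1 + 2*(-40))) + 9980)) + 26337 = ((6 + 162) + ((-360 + 1/(1 - 80)) + 9980)) + 26337 = (168 + ((-360 + 1/(-79)) + 9980)) + 26337 = (168 + ((-360 - 1/79) + 9980)) + 26337 = (168 + (-28441/79 + 9980)) + 26337 = (168 + 759979/79) + 26337 = 773251/79 + 26337 = 2853874/79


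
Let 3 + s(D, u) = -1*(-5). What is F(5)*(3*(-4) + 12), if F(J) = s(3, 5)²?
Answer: 0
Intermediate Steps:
s(D, u) = 2 (s(D, u) = -3 - 1*(-5) = -3 + 5 = 2)
F(J) = 4 (F(J) = 2² = 4)
F(5)*(3*(-4) + 12) = 4*(3*(-4) + 12) = 4*(-12 + 12) = 4*0 = 0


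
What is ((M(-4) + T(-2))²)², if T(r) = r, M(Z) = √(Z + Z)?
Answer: -112 + 64*I*√2 ≈ -112.0 + 90.51*I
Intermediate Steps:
M(Z) = √2*√Z (M(Z) = √(2*Z) = √2*√Z)
((M(-4) + T(-2))²)² = ((√2*√(-4) - 2)²)² = ((√2*(2*I) - 2)²)² = ((2*I*√2 - 2)²)² = ((-2 + 2*I*√2)²)² = (-2 + 2*I*√2)⁴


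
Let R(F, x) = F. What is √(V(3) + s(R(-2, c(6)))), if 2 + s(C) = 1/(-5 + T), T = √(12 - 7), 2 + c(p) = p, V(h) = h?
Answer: √(4 - √5)/√(5 - √5) ≈ 0.79887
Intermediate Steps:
c(p) = -2 + p
T = √5 ≈ 2.2361
s(C) = -2 + 1/(-5 + √5)
√(V(3) + s(R(-2, c(6)))) = √(3 + (-9/4 - √5/20)) = √(¾ - √5/20)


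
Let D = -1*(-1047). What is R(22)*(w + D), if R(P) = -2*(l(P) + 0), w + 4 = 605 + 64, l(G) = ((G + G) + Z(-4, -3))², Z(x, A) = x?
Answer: -5478400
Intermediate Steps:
l(G) = (-4 + 2*G)² (l(G) = ((G + G) - 4)² = (2*G - 4)² = (-4 + 2*G)²)
w = 665 (w = -4 + (605 + 64) = -4 + 669 = 665)
D = 1047
R(P) = -8*(-2 + P)² (R(P) = -2*(4*(-2 + P)² + 0) = -8*(-2 + P)²)
R(22)*(w + D) = (-8*(-2 + 22)²)*(665 + 1047) = -8*20²*1712 = -8*400*1712 = -3200*1712 = -5478400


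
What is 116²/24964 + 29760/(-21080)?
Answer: -92596/106097 ≈ -0.87275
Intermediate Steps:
116²/24964 + 29760/(-21080) = 13456*(1/24964) + 29760*(-1/21080) = 3364/6241 - 24/17 = -92596/106097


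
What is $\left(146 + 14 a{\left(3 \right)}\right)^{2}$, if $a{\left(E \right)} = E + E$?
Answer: $52900$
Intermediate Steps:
$a{\left(E \right)} = 2 E$
$\left(146 + 14 a{\left(3 \right)}\right)^{2} = \left(146 + 14 \cdot 2 \cdot 3\right)^{2} = \left(146 + 14 \cdot 6\right)^{2} = \left(146 + 84\right)^{2} = 230^{2} = 52900$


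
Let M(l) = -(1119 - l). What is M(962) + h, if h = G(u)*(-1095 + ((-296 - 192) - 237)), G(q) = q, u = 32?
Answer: -58397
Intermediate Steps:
M(l) = -1119 + l
h = -58240 (h = 32*(-1095 + ((-296 - 192) - 237)) = 32*(-1095 + (-488 - 237)) = 32*(-1095 - 725) = 32*(-1820) = -58240)
M(962) + h = (-1119 + 962) - 58240 = -157 - 58240 = -58397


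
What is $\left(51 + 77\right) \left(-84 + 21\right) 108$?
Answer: $-870912$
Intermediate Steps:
$\left(51 + 77\right) \left(-84 + 21\right) 108 = 128 \left(-63\right) 108 = \left(-8064\right) 108 = -870912$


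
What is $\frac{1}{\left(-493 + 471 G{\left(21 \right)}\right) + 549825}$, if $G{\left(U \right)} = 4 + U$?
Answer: $\frac{1}{561107} \approx 1.7822 \cdot 10^{-6}$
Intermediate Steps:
$\frac{1}{\left(-493 + 471 G{\left(21 \right)}\right) + 549825} = \frac{1}{\left(-493 + 471 \left(4 + 21\right)\right) + 549825} = \frac{1}{\left(-493 + 471 \cdot 25\right) + 549825} = \frac{1}{\left(-493 + 11775\right) + 549825} = \frac{1}{11282 + 549825} = \frac{1}{561107}$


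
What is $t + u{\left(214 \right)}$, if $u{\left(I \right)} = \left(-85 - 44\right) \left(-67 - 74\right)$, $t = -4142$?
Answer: $14047$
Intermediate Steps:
$u{\left(I \right)} = 18189$ ($u{\left(I \right)} = \left(-129\right) \left(-141\right) = 18189$)
$t + u{\left(214 \right)} = -4142 + 18189 = 14047$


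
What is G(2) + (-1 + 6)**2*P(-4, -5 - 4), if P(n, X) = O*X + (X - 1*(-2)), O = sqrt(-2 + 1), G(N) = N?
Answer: -173 - 225*I ≈ -173.0 - 225.0*I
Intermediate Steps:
O = I (O = sqrt(-1) = I ≈ 1.0*I)
P(n, X) = 2 + X + I*X (P(n, X) = I*X + (X - 1*(-2)) = I*X + (X + 2) = I*X + (2 + X) = 2 + X + I*X)
G(2) + (-1 + 6)**2*P(-4, -5 - 4) = 2 + (-1 + 6)**2*(2 + (-5 - 4) + I*(-5 - 4)) = 2 + 5**2*(2 - 9 + I*(-9)) = 2 + 25*(2 - 9 - 9*I) = 2 + 25*(-7 - 9*I) = 2 + (-175 - 225*I) = -173 - 225*I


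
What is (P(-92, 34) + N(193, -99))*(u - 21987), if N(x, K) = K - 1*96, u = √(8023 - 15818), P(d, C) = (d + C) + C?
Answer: 4815153 - 219*I*√7795 ≈ 4.8152e+6 - 19335.0*I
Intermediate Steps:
P(d, C) = d + 2*C (P(d, C) = (C + d) + C = d + 2*C)
u = I*√7795 (u = √(-7795) = I*√7795 ≈ 88.289*I)
N(x, K) = -96 + K (N(x, K) = K - 96 = -96 + K)
(P(-92, 34) + N(193, -99))*(u - 21987) = ((-92 + 2*34) + (-96 - 99))*(I*√7795 - 21987) = ((-92 + 68) - 195)*(-21987 + I*√7795) = (-24 - 195)*(-21987 + I*√7795) = -219*(-21987 + I*√7795) = 4815153 - 219*I*√7795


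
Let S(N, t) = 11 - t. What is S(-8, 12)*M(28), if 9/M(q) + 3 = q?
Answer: -9/25 ≈ -0.36000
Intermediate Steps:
M(q) = 9/(-3 + q)
S(-8, 12)*M(28) = (11 - 1*12)*(9/(-3 + 28)) = (11 - 12)*(9/25) = -9/25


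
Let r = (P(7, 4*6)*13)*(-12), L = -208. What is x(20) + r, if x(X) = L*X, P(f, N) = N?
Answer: -7904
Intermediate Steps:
x(X) = -208*X
r = -3744 (r = ((4*6)*13)*(-12) = (24*13)*(-12) = 312*(-12) = -3744)
x(20) + r = -208*20 - 3744 = -4160 - 3744 = -7904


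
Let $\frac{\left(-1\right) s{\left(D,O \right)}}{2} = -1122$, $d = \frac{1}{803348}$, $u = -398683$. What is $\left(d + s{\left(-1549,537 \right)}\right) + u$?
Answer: $- \frac{318478477771}{803348} \approx -3.9644 \cdot 10^{5}$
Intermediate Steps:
$d = \frac{1}{803348} \approx 1.2448 \cdot 10^{-6}$
$s{\left(D,O \right)} = 2244$ ($s{\left(D,O \right)} = \left(-2\right) \left(-1122\right) = 2244$)
$\left(d + s{\left(-1549,537 \right)}\right) + u = \left(\frac{1}{803348} + 2244\right) - 398683 = \frac{1802712913}{803348} - 398683 = - \frac{318478477771}{803348}$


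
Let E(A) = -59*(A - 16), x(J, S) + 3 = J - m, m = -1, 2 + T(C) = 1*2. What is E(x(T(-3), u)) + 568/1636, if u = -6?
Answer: 434500/409 ≈ 1062.3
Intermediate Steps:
T(C) = 0 (T(C) = -2 + 1*2 = -2 + 2 = 0)
x(J, S) = -2 + J (x(J, S) = -3 + (J - 1*(-1)) = -3 + (J + 1) = -3 + (1 + J) = -2 + J)
E(A) = 944 - 59*A (E(A) = -59*(-16 + A) = 944 - 59*A)
E(x(T(-3), u)) + 568/1636 = (944 - 59*(-2 + 0)) + 568/1636 = (944 - 59*(-2)) + 568*(1/1636) = (944 + 118) + 142/409 = 1062 + 142/409 = 434500/409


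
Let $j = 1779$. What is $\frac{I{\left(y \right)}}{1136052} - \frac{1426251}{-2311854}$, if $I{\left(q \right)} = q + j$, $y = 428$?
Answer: $\frac{270899593805}{437731060068} \approx 0.61887$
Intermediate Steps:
$I{\left(q \right)} = 1779 + q$ ($I{\left(q \right)} = q + 1779 = 1779 + q$)
$\frac{I{\left(y \right)}}{1136052} - \frac{1426251}{-2311854} = \frac{1779 + 428}{1136052} - \frac{1426251}{-2311854} = 2207 \cdot \frac{1}{1136052} - - \frac{475417}{770618} = \frac{2207}{1136052} + \frac{475417}{770618} = \frac{270899593805}{437731060068}$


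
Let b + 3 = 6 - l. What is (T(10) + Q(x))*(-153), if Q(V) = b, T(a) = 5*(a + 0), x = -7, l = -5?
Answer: -8874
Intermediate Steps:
b = 8 (b = -3 + (6 - 1*(-5)) = -3 + (6 + 5) = -3 + 11 = 8)
T(a) = 5*a
Q(V) = 8
(T(10) + Q(x))*(-153) = (5*10 + 8)*(-153) = (50 + 8)*(-153) = 58*(-153) = -8874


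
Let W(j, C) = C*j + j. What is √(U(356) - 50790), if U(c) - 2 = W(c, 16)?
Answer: 8*I*√699 ≈ 211.51*I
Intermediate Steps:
W(j, C) = j + C*j
U(c) = 2 + 17*c (U(c) = 2 + c*(1 + 16) = 2 + c*17 = 2 + 17*c)
√(U(356) - 50790) = √((2 + 17*356) - 50790) = √((2 + 6052) - 50790) = √(6054 - 50790) = √(-44736) = 8*I*√699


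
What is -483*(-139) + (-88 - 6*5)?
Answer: 67019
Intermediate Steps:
-483*(-139) + (-88 - 6*5) = 67137 + (-88 - 1*30) = 67137 + (-88 - 30) = 67137 - 118 = 67019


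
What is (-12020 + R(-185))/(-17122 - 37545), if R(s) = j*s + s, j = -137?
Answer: -13140/54667 ≈ -0.24036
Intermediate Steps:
R(s) = -136*s (R(s) = -137*s + s = -136*s)
(-12020 + R(-185))/(-17122 - 37545) = (-12020 - 136*(-185))/(-17122 - 37545) = (-12020 + 25160)/(-54667) = 13140*(-1/54667) = -13140/54667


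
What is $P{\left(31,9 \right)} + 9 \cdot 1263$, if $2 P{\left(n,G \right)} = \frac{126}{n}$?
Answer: $\frac{352440}{31} \approx 11369.0$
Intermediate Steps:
$P{\left(n,G \right)} = \frac{63}{n}$ ($P{\left(n,G \right)} = \frac{126 \frac{1}{n}}{2} = \frac{63}{n}$)
$P{\left(31,9 \right)} + 9 \cdot 1263 = \frac{63}{31} + 9 \cdot 1263 = 63 \cdot \frac{1}{31} + 11367 = \frac{63}{31} + 11367 = \frac{352440}{31}$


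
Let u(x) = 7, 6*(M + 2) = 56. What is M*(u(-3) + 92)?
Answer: 726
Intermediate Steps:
M = 22/3 (M = -2 + (1/6)*56 = -2 + 28/3 = 22/3 ≈ 7.3333)
M*(u(-3) + 92) = 22*(7 + 92)/3 = (22/3)*99 = 726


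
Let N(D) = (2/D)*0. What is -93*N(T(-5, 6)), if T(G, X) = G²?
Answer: 0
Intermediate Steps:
N(D) = 0
-93*N(T(-5, 6)) = -93*0 = 0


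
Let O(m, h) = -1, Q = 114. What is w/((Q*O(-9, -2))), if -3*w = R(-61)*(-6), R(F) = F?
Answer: 61/57 ≈ 1.0702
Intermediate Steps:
w = -122 (w = -(-61)*(-6)/3 = -⅓*366 = -122)
w/((Q*O(-9, -2))) = -122/(114*(-1)) = -122/(-114) = -122*(-1/114) = 61/57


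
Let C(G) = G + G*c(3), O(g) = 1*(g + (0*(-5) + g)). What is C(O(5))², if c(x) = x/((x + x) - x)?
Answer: 400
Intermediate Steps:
c(x) = 1 (c(x) = x/(2*x - x) = x/x = 1)
O(g) = 2*g (O(g) = 1*(g + (0 + g)) = 1*(g + g) = 1*(2*g) = 2*g)
C(G) = 2*G (C(G) = G + G*1 = G + G = 2*G)
C(O(5))² = (2*(2*5))² = (2*10)² = 20² = 400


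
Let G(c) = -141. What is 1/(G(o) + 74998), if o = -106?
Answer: 1/74857 ≈ 1.3359e-5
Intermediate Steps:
1/(G(o) + 74998) = 1/(-141 + 74998) = 1/74857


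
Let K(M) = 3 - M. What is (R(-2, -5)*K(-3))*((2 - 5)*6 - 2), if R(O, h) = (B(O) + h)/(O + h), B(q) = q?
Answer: -120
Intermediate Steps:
R(O, h) = 1 (R(O, h) = (O + h)/(O + h) = 1)
(R(-2, -5)*K(-3))*((2 - 5)*6 - 2) = (1*(3 - 1*(-3)))*((2 - 5)*6 - 2) = (1*(3 + 3))*(-3*6 - 2) = (1*6)*(-18 - 2) = 6*(-20) = -120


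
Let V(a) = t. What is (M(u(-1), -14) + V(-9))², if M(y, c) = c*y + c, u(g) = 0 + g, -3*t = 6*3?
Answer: 36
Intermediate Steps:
t = -6 (t = -2*3 = -⅓*18 = -6)
V(a) = -6
u(g) = g
M(y, c) = c + c*y
(M(u(-1), -14) + V(-9))² = (-14*(1 - 1) - 6)² = (-14*0 - 6)² = (0 - 6)² = (-6)² = 36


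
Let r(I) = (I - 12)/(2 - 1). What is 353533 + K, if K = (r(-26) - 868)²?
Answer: 1174369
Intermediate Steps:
r(I) = -12 + I (r(I) = (-12 + I)/1 = (-12 + I)*1 = -12 + I)
K = 820836 (K = ((-12 - 26) - 868)² = (-38 - 868)² = (-906)² = 820836)
353533 + K = 353533 + 820836 = 1174369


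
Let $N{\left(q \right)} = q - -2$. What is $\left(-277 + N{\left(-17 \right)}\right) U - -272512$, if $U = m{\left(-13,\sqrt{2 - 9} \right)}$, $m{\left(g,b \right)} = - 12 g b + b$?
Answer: $272512 - 45844 i \sqrt{7} \approx 2.7251 \cdot 10^{5} - 1.2129 \cdot 10^{5} i$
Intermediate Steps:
$m{\left(g,b \right)} = b - 12 b g$ ($m{\left(g,b \right)} = - 12 b g + b = b - 12 b g$)
$U = 157 i \sqrt{7}$ ($U = \sqrt{2 - 9} \left(1 - -156\right) = \sqrt{-7} \left(1 + 156\right) = i \sqrt{7} \cdot 157 = 157 i \sqrt{7} \approx 415.38 i$)
$N{\left(q \right)} = 2 + q$ ($N{\left(q \right)} = q + 2 = 2 + q$)
$\left(-277 + N{\left(-17 \right)}\right) U - -272512 = \left(-277 + \left(2 - 17\right)\right) 157 i \sqrt{7} - -272512 = \left(-277 - 15\right) 157 i \sqrt{7} + 272512 = - 292 \cdot 157 i \sqrt{7} + 272512 = - 45844 i \sqrt{7} + 272512 = 272512 - 45844 i \sqrt{7}$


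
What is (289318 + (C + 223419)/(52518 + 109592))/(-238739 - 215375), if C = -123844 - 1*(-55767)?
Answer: -23450748161/36808210270 ≈ -0.63711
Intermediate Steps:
C = -68077 (C = -123844 + 55767 = -68077)
(289318 + (C + 223419)/(52518 + 109592))/(-238739 - 215375) = (289318 + (-68077 + 223419)/(52518 + 109592))/(-238739 - 215375) = (289318 + 155342/162110)/(-454114) = (289318 + 155342*(1/162110))*(-1/454114) = (289318 + 77671/81055)*(-1/454114) = (23450748161/81055)*(-1/454114) = -23450748161/36808210270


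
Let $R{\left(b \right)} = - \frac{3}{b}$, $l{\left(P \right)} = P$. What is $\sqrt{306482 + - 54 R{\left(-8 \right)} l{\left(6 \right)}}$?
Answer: $\frac{\sqrt{1225442}}{2} \approx 553.5$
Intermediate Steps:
$\sqrt{306482 + - 54 R{\left(-8 \right)} l{\left(6 \right)}} = \sqrt{306482 + - 54 \left(- \frac{3}{-8}\right) 6} = \sqrt{306482 + - 54 \left(\left(-3\right) \left(- \frac{1}{8}\right)\right) 6} = \sqrt{306482 + \left(-54\right) \frac{3}{8} \cdot 6} = \sqrt{306482 - \frac{243}{2}} = \sqrt{\frac{612721}{2}} = \frac{\sqrt{1225442}}{2}$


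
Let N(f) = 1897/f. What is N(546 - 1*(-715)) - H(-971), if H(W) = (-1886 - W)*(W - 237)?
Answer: -1393806623/1261 ≈ -1.1053e+6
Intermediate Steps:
H(W) = (-1886 - W)*(-237 + W)
N(546 - 1*(-715)) - H(-971) = 1897/(546 - 1*(-715)) - (446982 - 1*(-971)**2 - 1649*(-971)) = 1897/(546 + 715) - (446982 - 1*942841 + 1601179) = 1897/1261 - (446982 - 942841 + 1601179) = 1897*(1/1261) - 1*1105320 = 1897/1261 - 1105320 = -1393806623/1261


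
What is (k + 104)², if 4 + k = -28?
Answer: 5184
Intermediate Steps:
k = -32 (k = -4 - 28 = -32)
(k + 104)² = (-32 + 104)² = 72² = 5184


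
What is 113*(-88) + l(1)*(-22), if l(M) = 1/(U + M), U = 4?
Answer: -49742/5 ≈ -9948.4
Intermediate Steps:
l(M) = 1/(4 + M)
113*(-88) + l(1)*(-22) = 113*(-88) - 22/(4 + 1) = -9944 - 22/5 = -49742/5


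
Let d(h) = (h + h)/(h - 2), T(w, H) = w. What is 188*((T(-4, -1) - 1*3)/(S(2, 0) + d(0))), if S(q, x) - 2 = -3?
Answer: 1316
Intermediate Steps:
S(q, x) = -1 (S(q, x) = 2 - 3 = -1)
d(h) = 2*h/(-2 + h) (d(h) = (2*h)/(-2 + h) = 2*h/(-2 + h))
188*((T(-4, -1) - 1*3)/(S(2, 0) + d(0))) = 188*((-4 - 1*3)/(-1 + 2*0/(-2 + 0))) = 188*((-4 - 3)/(-1 + 2*0/(-2))) = 188*(-7/(-1 + 2*0*(-½))) = 188*(-7/(-1 + 0)) = 188*(-7/(-1)) = 188*(-7*(-1)) = 188*7 = 1316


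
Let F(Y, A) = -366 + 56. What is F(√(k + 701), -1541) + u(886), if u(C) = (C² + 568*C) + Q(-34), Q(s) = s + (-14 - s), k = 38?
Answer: 1287920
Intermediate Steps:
Q(s) = -14
F(Y, A) = -310
u(C) = -14 + C² + 568*C (u(C) = (C² + 568*C) - 14 = -14 + C² + 568*C)
F(√(k + 701), -1541) + u(886) = -310 + (-14 + 886² + 568*886) = -310 + (-14 + 784996 + 503248) = -310 + 1288230 = 1287920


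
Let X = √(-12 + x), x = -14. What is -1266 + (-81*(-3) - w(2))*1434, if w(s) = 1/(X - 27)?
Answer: 262171698/755 + 1434*I*√26/755 ≈ 3.4725e+5 + 9.6848*I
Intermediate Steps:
X = I*√26 (X = √(-12 - 14) = √(-26) = I*√26 ≈ 5.099*I)
w(s) = 1/(-27 + I*√26) (w(s) = 1/(I*√26 - 27) = 1/(-27 + I*√26))
-1266 + (-81*(-3) - w(2))*1434 = -1266 + (-81*(-3) - (-27/755 - I*√26/755))*1434 = -1266 + (243 + (27/755 + I*√26/755))*1434 = -1266 + (183492/755 + I*√26/755)*1434 = -1266 + (263127528/755 + 1434*I*√26/755) = 262171698/755 + 1434*I*√26/755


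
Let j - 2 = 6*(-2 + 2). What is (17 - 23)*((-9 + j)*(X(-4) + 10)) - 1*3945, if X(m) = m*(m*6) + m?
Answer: 339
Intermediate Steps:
j = 2 (j = 2 + 6*(-2 + 2) = 2 + 6*0 = 2 + 0 = 2)
X(m) = m + 6*m² (X(m) = m*(6*m) + m = 6*m² + m = m + 6*m²)
(17 - 23)*((-9 + j)*(X(-4) + 10)) - 1*3945 = (17 - 23)*((-9 + 2)*(-4*(1 + 6*(-4)) + 10)) - 1*3945 = -(-42)*(-4*(1 - 24) + 10) - 3945 = -(-42)*(-4*(-23) + 10) - 3945 = -(-42)*(92 + 10) - 3945 = -(-42)*102 - 3945 = -6*(-714) - 3945 = 4284 - 3945 = 339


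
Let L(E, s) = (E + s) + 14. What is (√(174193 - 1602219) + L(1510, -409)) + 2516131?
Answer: 2517246 + I*√1428026 ≈ 2.5172e+6 + 1195.0*I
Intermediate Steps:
L(E, s) = 14 + E + s
(√(174193 - 1602219) + L(1510, -409)) + 2516131 = (√(174193 - 1602219) + (14 + 1510 - 409)) + 2516131 = (√(-1428026) + 1115) + 2516131 = (I*√1428026 + 1115) + 2516131 = (1115 + I*√1428026) + 2516131 = 2517246 + I*√1428026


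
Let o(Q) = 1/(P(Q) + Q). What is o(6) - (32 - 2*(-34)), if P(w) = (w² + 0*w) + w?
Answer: -4799/48 ≈ -99.979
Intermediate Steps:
P(w) = w + w² (P(w) = (w² + 0) + w = w² + w = w + w²)
o(Q) = 1/(Q + Q*(1 + Q)) (o(Q) = 1/(Q*(1 + Q) + Q) = 1/(Q + Q*(1 + Q)))
o(6) - (32 - 2*(-34)) = 1/(6*(2 + 6)) - (32 - 2*(-34)) = (⅙)/8 - (32 + 68) = (⅙)*(⅛) - 1*100 = 1/48 - 100 = -4799/48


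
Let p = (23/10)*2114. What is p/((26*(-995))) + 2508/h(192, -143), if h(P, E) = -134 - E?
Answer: 108063667/388050 ≈ 278.48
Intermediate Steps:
p = 24311/5 (p = (23*(1/10))*2114 = (23/10)*2114 = 24311/5 ≈ 4862.2)
p/((26*(-995))) + 2508/h(192, -143) = 24311/(5*((26*(-995)))) + 2508/(-134 - 1*(-143)) = (24311/5)/(-25870) + 2508/(-134 + 143) = (24311/5)*(-1/25870) + 2508/9 = -24311/129350 + 2508*(1/9) = -24311/129350 + 836/3 = 108063667/388050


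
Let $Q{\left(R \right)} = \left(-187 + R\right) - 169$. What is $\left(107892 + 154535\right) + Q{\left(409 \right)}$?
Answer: $262480$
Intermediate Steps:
$Q{\left(R \right)} = -356 + R$
$\left(107892 + 154535\right) + Q{\left(409 \right)} = \left(107892 + 154535\right) + \left(-356 + 409\right) = 262427 + 53 = 262480$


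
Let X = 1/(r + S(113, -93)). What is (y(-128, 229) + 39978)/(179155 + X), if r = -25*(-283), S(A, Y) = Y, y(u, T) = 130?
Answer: 280034056/1250860211 ≈ 0.22387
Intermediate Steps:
r = 7075
X = 1/6982 (X = 1/(7075 - 93) = 1/6982 ≈ 0.00014323)
(y(-128, 229) + 39978)/(179155 + X) = (130 + 39978)/(179155 + 1/6982) = 40108/(1250860211/6982) = 40108*(6982/1250860211) = 280034056/1250860211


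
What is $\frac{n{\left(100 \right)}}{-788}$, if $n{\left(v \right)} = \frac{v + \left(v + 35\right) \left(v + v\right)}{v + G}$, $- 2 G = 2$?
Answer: $- \frac{6775}{19503} \approx -0.34738$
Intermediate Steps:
$G = -1$ ($G = \left(- \frac{1}{2}\right) 2 = -1$)
$n{\left(v \right)} = \frac{v + 2 v \left(35 + v\right)}{-1 + v}$ ($n{\left(v \right)} = \frac{v + \left(v + 35\right) \left(v + v\right)}{v - 1} = \frac{v + \left(35 + v\right) 2 v}{-1 + v} = \frac{v + 2 v \left(35 + v\right)}{-1 + v}$)
$\frac{n{\left(100 \right)}}{-788} = \frac{100 \frac{1}{-1 + 100} \left(71 + 2 \cdot 100\right)}{-788} = \frac{100 \left(71 + 200\right)}{99} \left(- \frac{1}{788}\right) = 100 \cdot \frac{1}{99} \cdot 271 \left(- \frac{1}{788}\right) = \frac{27100}{99} \left(- \frac{1}{788}\right) = - \frac{6775}{19503}$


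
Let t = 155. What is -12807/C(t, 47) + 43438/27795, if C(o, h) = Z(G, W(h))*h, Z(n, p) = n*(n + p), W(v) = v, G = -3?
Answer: 208486639/57480060 ≈ 3.6271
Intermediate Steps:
C(o, h) = h*(9 - 3*h) (C(o, h) = (-3*(-3 + h))*h = (9 - 3*h)*h = h*(9 - 3*h))
-12807/C(t, 47) + 43438/27795 = -12807*1/(141*(3 - 1*47)) + 43438/27795 = -12807*1/(141*(3 - 47)) + 43438*(1/27795) = -12807/(3*47*(-44)) + 43438/27795 = -12807/(-6204) + 43438/27795 = -12807*(-1/6204) + 43438/27795 = 4269/2068 + 43438/27795 = 208486639/57480060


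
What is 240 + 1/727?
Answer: 174481/727 ≈ 240.00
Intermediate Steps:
240 + 1/727 = 174481/727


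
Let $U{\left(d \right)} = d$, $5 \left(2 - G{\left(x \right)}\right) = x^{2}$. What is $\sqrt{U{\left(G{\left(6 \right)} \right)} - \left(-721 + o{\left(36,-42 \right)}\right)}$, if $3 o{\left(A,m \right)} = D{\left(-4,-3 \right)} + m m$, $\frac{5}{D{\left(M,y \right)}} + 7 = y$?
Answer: $\frac{\sqrt{115170}}{30} \approx 11.312$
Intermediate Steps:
$G{\left(x \right)} = 2 - \frac{x^{2}}{5}$
$D{\left(M,y \right)} = \frac{5}{-7 + y}$
$o{\left(A,m \right)} = - \frac{1}{6} + \frac{m^{2}}{3}$ ($o{\left(A,m \right)} = \frac{\frac{5}{-7 - 3} + m m}{3} = \frac{\frac{5}{-10} + m^{2}}{3} = \frac{5 \left(- \frac{1}{10}\right) + m^{2}}{3} = \frac{- \frac{1}{2} + m^{2}}{3} = - \frac{1}{6} + \frac{m^{2}}{3}$)
$\sqrt{U{\left(G{\left(6 \right)} \right)} - \left(-721 + o{\left(36,-42 \right)}\right)} = \sqrt{\left(2 - \frac{6^{2}}{5}\right) + \left(721 - \left(- \frac{1}{6} + \frac{\left(-42\right)^{2}}{3}\right)\right)} = \sqrt{\left(2 - \frac{36}{5}\right) + \left(721 - \left(- \frac{1}{6} + \frac{1}{3} \cdot 1764\right)\right)} = \sqrt{\left(2 - \frac{36}{5}\right) + \left(721 - \left(- \frac{1}{6} + 588\right)\right)} = \sqrt{- \frac{26}{5} + \left(721 - \frac{3527}{6}\right)} = \sqrt{- \frac{26}{5} + \frac{799}{6}} = \sqrt{\frac{3839}{30}} = \frac{\sqrt{115170}}{30}$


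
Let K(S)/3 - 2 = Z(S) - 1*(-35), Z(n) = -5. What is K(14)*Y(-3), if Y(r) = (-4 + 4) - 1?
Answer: -96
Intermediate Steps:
Y(r) = -1 (Y(r) = 0 - 1 = -1)
K(S) = 96 (K(S) = 6 + 3*(-5 - 1*(-35)) = 6 + 3*(-5 + 35) = 6 + 3*30 = 6 + 90 = 96)
K(14)*Y(-3) = 96*(-1) = -96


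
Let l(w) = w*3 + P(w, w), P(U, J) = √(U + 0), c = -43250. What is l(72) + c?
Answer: -43034 + 6*√2 ≈ -43026.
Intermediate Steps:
P(U, J) = √U
l(w) = √w + 3*w (l(w) = w*3 + √w = 3*w + √w = √w + 3*w)
l(72) + c = (√72 + 3*72) - 43250 = (6*√2 + 216) - 43250 = (216 + 6*√2) - 43250 = -43034 + 6*√2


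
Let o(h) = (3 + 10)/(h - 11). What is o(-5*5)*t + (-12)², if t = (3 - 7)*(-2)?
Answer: 1270/9 ≈ 141.11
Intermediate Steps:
o(h) = 13/(-11 + h)
t = 8 (t = -4*(-2) = 8)
o(-5*5)*t + (-12)² = (13/(-11 - 5*5))*8 + (-12)² = (13/(-11 - 25))*8 + 144 = (13/(-36))*8 + 144 = (13*(-1/36))*8 + 144 = -13/36*8 + 144 = -26/9 + 144 = 1270/9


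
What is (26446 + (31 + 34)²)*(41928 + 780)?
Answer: 1309897068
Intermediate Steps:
(26446 + (31 + 34)²)*(41928 + 780) = (26446 + 65²)*42708 = (26446 + 4225)*42708 = 30671*42708 = 1309897068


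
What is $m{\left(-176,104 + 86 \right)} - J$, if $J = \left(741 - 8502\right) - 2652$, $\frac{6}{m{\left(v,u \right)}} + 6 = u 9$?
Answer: $\frac{2957293}{284} \approx 10413.0$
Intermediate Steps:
$m{\left(v,u \right)} = \frac{6}{-6 + 9 u}$ ($m{\left(v,u \right)} = \frac{6}{-6 + u 9} = \frac{6}{-6 + 9 u}$)
$J = -10413$ ($J = -7761 - 2652 = -10413$)
$m{\left(-176,104 + 86 \right)} - J = \frac{2}{-2 + 3 \left(104 + 86\right)} - -10413 = \frac{2}{-2 + 3 \cdot 190} + 10413 = \frac{2}{-2 + 570} + 10413 = \frac{2}{568} + 10413 = 2 \cdot \frac{1}{568} + 10413 = \frac{1}{284} + 10413 = \frac{2957293}{284}$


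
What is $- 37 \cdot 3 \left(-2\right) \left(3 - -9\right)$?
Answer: $2664$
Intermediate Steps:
$- 37 \cdot 3 \left(-2\right) \left(3 - -9\right) = \left(-37\right) \left(-6\right) \left(3 + 9\right) = 222 \cdot 12 = 2664$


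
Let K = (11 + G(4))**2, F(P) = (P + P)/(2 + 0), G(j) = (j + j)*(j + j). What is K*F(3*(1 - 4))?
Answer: -50625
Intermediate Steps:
G(j) = 4*j**2 (G(j) = (2*j)*(2*j) = 4*j**2)
F(P) = P (F(P) = (2*P)/2 = (2*P)*(1/2) = P)
K = 5625 (K = (11 + 4*4**2)**2 = (11 + 4*16)**2 = (11 + 64)**2 = 75**2 = 5625)
K*F(3*(1 - 4)) = 5625*(3*(1 - 4)) = 5625*(3*(-3)) = 5625*(-9) = -50625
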